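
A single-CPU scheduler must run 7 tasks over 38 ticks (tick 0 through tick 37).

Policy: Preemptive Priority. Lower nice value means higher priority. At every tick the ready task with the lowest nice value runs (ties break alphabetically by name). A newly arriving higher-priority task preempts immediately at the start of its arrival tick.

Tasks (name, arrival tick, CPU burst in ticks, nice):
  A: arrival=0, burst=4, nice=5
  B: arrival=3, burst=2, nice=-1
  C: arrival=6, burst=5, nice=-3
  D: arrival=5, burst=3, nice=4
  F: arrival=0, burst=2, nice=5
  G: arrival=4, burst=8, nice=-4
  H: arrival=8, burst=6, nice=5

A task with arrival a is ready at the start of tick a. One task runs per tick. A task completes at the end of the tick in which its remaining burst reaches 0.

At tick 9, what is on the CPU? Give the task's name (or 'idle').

t=0: ready={A,F} → run A
t=1: ready={A,F} → run A
t=2: ready={A,F} → run A
t=3: ready={A,B,F} → run B
t=4: ready={A,B,F,G} → run G
t=5: ready={A,B,D,F,G} → run G
t=6: ready={A,B,C,D,F,G} → run G
t=7: ready={A,B,C,D,F,G} → run G
t=8: ready={A,B,C,D,F,G,H} → run G
t=9: ready={A,B,C,D,F,G,H} → run G
t=10: ready={A,B,C,D,F,G,H} → run G
t=11: ready={A,B,C,D,F,G,H} → run G
t=12: ready={A,B,C,D,F,H} → run C
t=13: ready={A,B,C,D,F,H} → run C
t=14: ready={A,B,C,D,F,H} → run C
t=15: ready={A,B,C,D,F,H} → run C
t=16: ready={A,B,C,D,F,H} → run C
t=17: ready={A,B,D,F,H} → run B
t=18: ready={A,D,F,H} → run D
t=19: ready={A,D,F,H} → run D
t=20: ready={A,D,F,H} → run D
t=21: ready={A,F,H} → run A
t=22: ready={F,H} → run F
t=23: ready={F,H} → run F
t=24: ready={H} → run H
t=25: ready={H} → run H
t=26: ready={H} → run H
t=27: ready={H} → run H
t=28: ready={H} → run H
t=29: ready={H} → run H
t=30: (idle)
t=31: (idle)
t=32: (idle)
t=33: (idle)
t=34: (idle)
t=35: (idle)
t=36: (idle)
t=37: (idle)

running at tick 9 = G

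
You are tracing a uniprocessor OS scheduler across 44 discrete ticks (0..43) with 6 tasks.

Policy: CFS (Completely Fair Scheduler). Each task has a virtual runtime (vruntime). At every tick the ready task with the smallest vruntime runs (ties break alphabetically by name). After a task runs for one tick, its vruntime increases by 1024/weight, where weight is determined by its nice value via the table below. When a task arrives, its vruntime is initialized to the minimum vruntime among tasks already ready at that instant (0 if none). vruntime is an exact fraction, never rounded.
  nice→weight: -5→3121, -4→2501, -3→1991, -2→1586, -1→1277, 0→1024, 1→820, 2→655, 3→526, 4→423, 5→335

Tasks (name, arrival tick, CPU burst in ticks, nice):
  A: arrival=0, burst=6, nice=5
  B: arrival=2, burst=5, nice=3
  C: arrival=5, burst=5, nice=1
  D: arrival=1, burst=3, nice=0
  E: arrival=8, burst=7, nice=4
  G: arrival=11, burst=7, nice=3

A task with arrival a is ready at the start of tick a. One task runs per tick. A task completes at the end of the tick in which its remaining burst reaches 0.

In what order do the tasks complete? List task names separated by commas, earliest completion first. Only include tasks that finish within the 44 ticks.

t=0: vr[A=0] → run A
t=1: vr[A=1024/335 D=1024/335] → run A
t=2: vr[A=2048/335 B=1024/335 D=1024/335] → run B
t=3: vr[A=2048/335 B=440832/88105 D=1024/335] → run D
t=4: vr[A=2048/335 B=440832/88105 D=1359/335] → run D
t=5: vr[A=2048/335 B=440832/88105 C=440832/88105 D=1694/335] → run B
t=6: vr[A=2048/335 B=612352/88105 C=440832/88105 D=1694/335] → run C
t=7: vr[A=2048/335 B=612352/88105 C=22585088/3612305 D=1694/335] → run D
t=8: vr[A=2048/335 B=612352/88105 C=22585088/3612305 E=2048/335] → run A
t=9: vr[A=3072/335 B=612352/88105 C=22585088/3612305 E=2048/335] → run E
t=10: vr[A=3072/335 B=612352/88105 C=22585088/3612305 E=1209344/141705] → run C
t=11: vr[A=3072/335 B=612352/88105 C=27096064/3612305 E=1209344/141705 G=612352/88105] → run B
t=12: vr[A=3072/335 B=783872/88105 C=27096064/3612305 E=1209344/141705 G=612352/88105] → run G
t=13: vr[A=3072/335 B=783872/88105 C=27096064/3612305 E=1209344/141705 G=783872/88105] → run C
t=14: vr[A=3072/335 B=783872/88105 C=6321408/722461 E=1209344/141705 G=783872/88105] → run E
t=15: vr[A=3072/335 B=783872/88105 C=6321408/722461 E=1552384/141705 G=783872/88105] → run C
t=16: vr[A=3072/335 B=783872/88105 C=36118016/3612305 E=1552384/141705 G=783872/88105] → run B
t=17: vr[A=3072/335 B=955392/88105 C=36118016/3612305 E=1552384/141705 G=783872/88105] → run G
t=18: vr[A=3072/335 B=955392/88105 C=36118016/3612305 E=1552384/141705 G=955392/88105] → run A
t=19: vr[A=4096/335 B=955392/88105 C=36118016/3612305 E=1552384/141705 G=955392/88105] → run C
t=20: vr[A=4096/335 B=955392/88105 E=1552384/141705 G=955392/88105] → run B
t=21: vr[A=4096/335 E=1552384/141705 G=955392/88105] → run G
t=22: vr[A=4096/335 E=1552384/141705 G=1126912/88105] → run E
t=23: vr[A=4096/335 E=631808/47235 G=1126912/88105] → run A
t=24: vr[A=1024/67 E=631808/47235 G=1126912/88105] → run G
t=25: vr[A=1024/67 E=631808/47235 G=1298432/88105] → run E
t=26: vr[A=1024/67 E=2238464/141705 G=1298432/88105] → run G
t=27: vr[A=1024/67 E=2238464/141705 G=1469952/88105] → run A
t=28: vr[E=2238464/141705 G=1469952/88105] → run E
t=29: vr[E=2581504/141705 G=1469952/88105] → run G
t=30: vr[E=2581504/141705 G=1641472/88105] → run E
t=31: vr[E=974848/47235 G=1641472/88105] → run G
t=32: vr[E=974848/47235] → run E
t=33: (idle)
t=34: (idle)
t=35: (idle)
t=36: (idle)
t=37: (idle)
t=38: (idle)
t=39: (idle)
t=40: (idle)
t=41: (idle)
t=42: (idle)
t=43: (idle)

completion order = D, C, B, A, G, E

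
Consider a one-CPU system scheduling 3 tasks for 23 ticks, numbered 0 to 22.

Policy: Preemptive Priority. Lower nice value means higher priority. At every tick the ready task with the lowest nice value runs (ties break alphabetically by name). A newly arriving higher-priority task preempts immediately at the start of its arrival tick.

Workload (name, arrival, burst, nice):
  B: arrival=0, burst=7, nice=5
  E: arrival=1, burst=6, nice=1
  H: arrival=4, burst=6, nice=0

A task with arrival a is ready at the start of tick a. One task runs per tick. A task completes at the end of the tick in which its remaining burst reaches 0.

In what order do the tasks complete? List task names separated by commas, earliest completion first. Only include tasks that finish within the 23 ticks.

t=0: ready={B} → run B
t=1: ready={B,E} → run E
t=2: ready={B,E} → run E
t=3: ready={B,E} → run E
t=4: ready={B,E,H} → run H
t=5: ready={B,E,H} → run H
t=6: ready={B,E,H} → run H
t=7: ready={B,E,H} → run H
t=8: ready={B,E,H} → run H
t=9: ready={B,E,H} → run H
t=10: ready={B,E} → run E
t=11: ready={B,E} → run E
t=12: ready={B,E} → run E
t=13: ready={B} → run B
t=14: ready={B} → run B
t=15: ready={B} → run B
t=16: ready={B} → run B
t=17: ready={B} → run B
t=18: ready={B} → run B
t=19: (idle)
t=20: (idle)
t=21: (idle)
t=22: (idle)

completion order = H, E, B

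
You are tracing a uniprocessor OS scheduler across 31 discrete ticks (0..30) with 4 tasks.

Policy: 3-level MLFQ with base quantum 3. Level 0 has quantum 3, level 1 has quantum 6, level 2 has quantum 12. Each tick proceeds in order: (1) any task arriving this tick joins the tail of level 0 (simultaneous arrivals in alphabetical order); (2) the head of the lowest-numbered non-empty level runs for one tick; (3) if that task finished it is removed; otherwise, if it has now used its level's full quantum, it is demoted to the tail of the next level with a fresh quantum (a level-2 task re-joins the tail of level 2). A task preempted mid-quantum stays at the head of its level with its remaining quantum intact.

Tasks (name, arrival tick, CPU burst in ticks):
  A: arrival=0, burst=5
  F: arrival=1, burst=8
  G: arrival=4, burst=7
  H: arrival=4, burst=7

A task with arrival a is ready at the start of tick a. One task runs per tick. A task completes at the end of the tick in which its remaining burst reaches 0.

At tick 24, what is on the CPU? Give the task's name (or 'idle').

running at tick 24 = H

t=0: L0/L1/L2 = A/-/- → run A
t=1: L0/L1/L2 = AF/-/- → run A
t=2: L0/L1/L2 = AF/-/- → run A
t=3: L0/L1/L2 = F/A/- → run F
t=4: L0/L1/L2 = FGH/A/- → run F
t=5: L0/L1/L2 = FGH/A/- → run F
t=6: L0/L1/L2 = GH/AF/- → run G
t=7: L0/L1/L2 = GH/AF/- → run G
t=8: L0/L1/L2 = GH/AF/- → run G
t=9: L0/L1/L2 = H/AFG/- → run H
t=10: L0/L1/L2 = H/AFG/- → run H
t=11: L0/L1/L2 = H/AFG/- → run H
t=12: L0/L1/L2 = -/AFGH/- → run A
t=13: L0/L1/L2 = -/AFGH/- → run A
t=14: L0/L1/L2 = -/FGH/- → run F
t=15: L0/L1/L2 = -/FGH/- → run F
t=16: L0/L1/L2 = -/FGH/- → run F
t=17: L0/L1/L2 = -/FGH/- → run F
t=18: L0/L1/L2 = -/FGH/- → run F
t=19: L0/L1/L2 = -/GH/- → run G
t=20: L0/L1/L2 = -/GH/- → run G
t=21: L0/L1/L2 = -/GH/- → run G
t=22: L0/L1/L2 = -/GH/- → run G
t=23: L0/L1/L2 = -/H/- → run H
t=24: L0/L1/L2 = -/H/- → run H
t=25: L0/L1/L2 = -/H/- → run H
t=26: L0/L1/L2 = -/H/- → run H
t=27: (idle)
t=28: (idle)
t=29: (idle)
t=30: (idle)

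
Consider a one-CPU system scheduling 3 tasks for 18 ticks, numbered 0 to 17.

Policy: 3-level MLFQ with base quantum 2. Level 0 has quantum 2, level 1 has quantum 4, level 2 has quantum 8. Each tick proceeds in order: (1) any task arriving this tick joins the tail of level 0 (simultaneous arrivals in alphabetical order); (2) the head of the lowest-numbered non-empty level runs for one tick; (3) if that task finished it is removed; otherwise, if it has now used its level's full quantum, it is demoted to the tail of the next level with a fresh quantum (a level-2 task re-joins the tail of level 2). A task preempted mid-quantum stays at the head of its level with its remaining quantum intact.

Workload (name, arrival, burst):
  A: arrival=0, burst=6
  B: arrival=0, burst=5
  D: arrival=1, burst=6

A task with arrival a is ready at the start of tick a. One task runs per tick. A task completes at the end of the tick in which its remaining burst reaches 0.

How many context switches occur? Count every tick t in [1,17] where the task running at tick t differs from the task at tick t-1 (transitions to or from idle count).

t=0: L0/L1/L2 = AB/-/- → run A
t=1: L0/L1/L2 = ABD/-/- → run A
t=2: L0/L1/L2 = BD/A/- → run B
t=3: L0/L1/L2 = BD/A/- → run B
t=4: L0/L1/L2 = D/AB/- → run D
t=5: L0/L1/L2 = D/AB/- → run D
t=6: L0/L1/L2 = -/ABD/- → run A
t=7: L0/L1/L2 = -/ABD/- → run A
t=8: L0/L1/L2 = -/ABD/- → run A
t=9: L0/L1/L2 = -/ABD/- → run A
t=10: L0/L1/L2 = -/BD/- → run B
t=11: L0/L1/L2 = -/BD/- → run B
t=12: L0/L1/L2 = -/BD/- → run B
t=13: L0/L1/L2 = -/D/- → run D
t=14: L0/L1/L2 = -/D/- → run D
t=15: L0/L1/L2 = -/D/- → run D
t=16: L0/L1/L2 = -/D/- → run D
t=17: (idle)

context switches = 6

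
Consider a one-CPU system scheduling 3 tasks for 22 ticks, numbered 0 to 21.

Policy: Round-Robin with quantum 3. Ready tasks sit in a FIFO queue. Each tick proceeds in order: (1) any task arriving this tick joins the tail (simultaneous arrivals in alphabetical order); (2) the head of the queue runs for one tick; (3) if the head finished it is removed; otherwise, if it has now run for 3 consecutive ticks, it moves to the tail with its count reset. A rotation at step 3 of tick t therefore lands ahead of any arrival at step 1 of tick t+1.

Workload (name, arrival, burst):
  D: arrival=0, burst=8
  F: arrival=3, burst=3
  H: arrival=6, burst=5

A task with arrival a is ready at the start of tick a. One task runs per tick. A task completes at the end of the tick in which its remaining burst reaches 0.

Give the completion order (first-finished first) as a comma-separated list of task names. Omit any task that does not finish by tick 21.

t=0: queue=[D] q_used=0 → run D
t=1: queue=[D] q_used=1 → run D
t=2: queue=[D] q_used=2 → run D
t=3: queue=[D,F] q_used=0 → run D
t=4: queue=[D,F] q_used=1 → run D
t=5: queue=[D,F] q_used=2 → run D
t=6: queue=[F,D,H] q_used=0 → run F
t=7: queue=[F,D,H] q_used=1 → run F
t=8: queue=[F,D,H] q_used=2 → run F
t=9: queue=[D,H] q_used=0 → run D
t=10: queue=[D,H] q_used=1 → run D
t=11: queue=[H] q_used=0 → run H
t=12: queue=[H] q_used=1 → run H
t=13: queue=[H] q_used=2 → run H
t=14: queue=[H] q_used=0 → run H
t=15: queue=[H] q_used=1 → run H
t=16: (idle)
t=17: (idle)
t=18: (idle)
t=19: (idle)
t=20: (idle)
t=21: (idle)

completion order = F, D, H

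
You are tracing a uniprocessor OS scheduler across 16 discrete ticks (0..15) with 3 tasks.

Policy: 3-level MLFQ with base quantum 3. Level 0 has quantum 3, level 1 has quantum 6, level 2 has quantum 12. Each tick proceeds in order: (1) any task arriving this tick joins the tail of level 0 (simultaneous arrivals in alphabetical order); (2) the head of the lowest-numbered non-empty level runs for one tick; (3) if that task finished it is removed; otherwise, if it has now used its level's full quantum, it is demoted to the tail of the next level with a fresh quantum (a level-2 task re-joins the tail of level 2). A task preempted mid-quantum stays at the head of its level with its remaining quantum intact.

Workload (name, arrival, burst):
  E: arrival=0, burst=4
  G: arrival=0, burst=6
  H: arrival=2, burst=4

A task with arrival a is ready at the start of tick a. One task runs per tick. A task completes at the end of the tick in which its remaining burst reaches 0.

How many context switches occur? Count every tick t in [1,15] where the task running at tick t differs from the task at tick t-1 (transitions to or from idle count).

t=0: L0/L1/L2 = EG/-/- → run E
t=1: L0/L1/L2 = EG/-/- → run E
t=2: L0/L1/L2 = EGH/-/- → run E
t=3: L0/L1/L2 = GH/E/- → run G
t=4: L0/L1/L2 = GH/E/- → run G
t=5: L0/L1/L2 = GH/E/- → run G
t=6: L0/L1/L2 = H/EG/- → run H
t=7: L0/L1/L2 = H/EG/- → run H
t=8: L0/L1/L2 = H/EG/- → run H
t=9: L0/L1/L2 = -/EGH/- → run E
t=10: L0/L1/L2 = -/GH/- → run G
t=11: L0/L1/L2 = -/GH/- → run G
t=12: L0/L1/L2 = -/GH/- → run G
t=13: L0/L1/L2 = -/H/- → run H
t=14: (idle)
t=15: (idle)

context switches = 6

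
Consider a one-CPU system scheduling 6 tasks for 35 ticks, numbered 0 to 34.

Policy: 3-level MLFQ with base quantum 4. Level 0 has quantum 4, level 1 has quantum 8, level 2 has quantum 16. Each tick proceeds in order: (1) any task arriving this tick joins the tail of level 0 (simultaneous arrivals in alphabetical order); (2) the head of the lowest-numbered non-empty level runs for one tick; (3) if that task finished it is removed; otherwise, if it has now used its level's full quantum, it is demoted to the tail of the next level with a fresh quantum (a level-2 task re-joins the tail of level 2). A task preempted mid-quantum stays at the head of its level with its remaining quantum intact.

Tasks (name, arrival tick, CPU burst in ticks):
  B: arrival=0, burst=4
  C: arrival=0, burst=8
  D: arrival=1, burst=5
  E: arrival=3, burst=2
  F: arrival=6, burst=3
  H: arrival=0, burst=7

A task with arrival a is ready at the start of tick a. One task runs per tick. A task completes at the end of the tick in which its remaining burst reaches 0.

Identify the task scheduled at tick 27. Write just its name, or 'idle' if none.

running at tick 27 = H

t=0: L0/L1/L2 = BCH/-/- → run B
t=1: L0/L1/L2 = BCHD/-/- → run B
t=2: L0/L1/L2 = BCHD/-/- → run B
t=3: L0/L1/L2 = BCHDE/-/- → run B
t=4: L0/L1/L2 = CHDE/-/- → run C
t=5: L0/L1/L2 = CHDE/-/- → run C
t=6: L0/L1/L2 = CHDEF/-/- → run C
t=7: L0/L1/L2 = CHDEF/-/- → run C
t=8: L0/L1/L2 = HDEF/C/- → run H
t=9: L0/L1/L2 = HDEF/C/- → run H
t=10: L0/L1/L2 = HDEF/C/- → run H
t=11: L0/L1/L2 = HDEF/C/- → run H
t=12: L0/L1/L2 = DEF/CH/- → run D
t=13: L0/L1/L2 = DEF/CH/- → run D
t=14: L0/L1/L2 = DEF/CH/- → run D
t=15: L0/L1/L2 = DEF/CH/- → run D
t=16: L0/L1/L2 = EF/CHD/- → run E
t=17: L0/L1/L2 = EF/CHD/- → run E
t=18: L0/L1/L2 = F/CHD/- → run F
t=19: L0/L1/L2 = F/CHD/- → run F
t=20: L0/L1/L2 = F/CHD/- → run F
t=21: L0/L1/L2 = -/CHD/- → run C
t=22: L0/L1/L2 = -/CHD/- → run C
t=23: L0/L1/L2 = -/CHD/- → run C
t=24: L0/L1/L2 = -/CHD/- → run C
t=25: L0/L1/L2 = -/HD/- → run H
t=26: L0/L1/L2 = -/HD/- → run H
t=27: L0/L1/L2 = -/HD/- → run H
t=28: L0/L1/L2 = -/D/- → run D
t=29: (idle)
t=30: (idle)
t=31: (idle)
t=32: (idle)
t=33: (idle)
t=34: (idle)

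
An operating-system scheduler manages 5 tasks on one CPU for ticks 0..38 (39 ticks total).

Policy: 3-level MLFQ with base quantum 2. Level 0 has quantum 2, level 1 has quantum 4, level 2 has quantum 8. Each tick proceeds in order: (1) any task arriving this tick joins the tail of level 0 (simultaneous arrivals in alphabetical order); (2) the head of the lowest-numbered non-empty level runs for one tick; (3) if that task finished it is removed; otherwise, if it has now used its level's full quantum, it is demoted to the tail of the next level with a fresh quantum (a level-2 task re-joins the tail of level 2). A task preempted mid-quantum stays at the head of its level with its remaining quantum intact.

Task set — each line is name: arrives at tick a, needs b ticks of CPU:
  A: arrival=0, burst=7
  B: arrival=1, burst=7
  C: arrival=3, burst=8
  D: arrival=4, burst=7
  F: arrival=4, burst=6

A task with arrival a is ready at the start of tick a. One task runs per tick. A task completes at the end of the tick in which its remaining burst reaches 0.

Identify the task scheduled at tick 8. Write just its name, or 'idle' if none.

t=0: L0/L1/L2 = A/-/- → run A
t=1: L0/L1/L2 = AB/-/- → run A
t=2: L0/L1/L2 = B/A/- → run B
t=3: L0/L1/L2 = BC/A/- → run B
t=4: L0/L1/L2 = CDF/AB/- → run C
t=5: L0/L1/L2 = CDF/AB/- → run C
t=6: L0/L1/L2 = DF/ABC/- → run D
t=7: L0/L1/L2 = DF/ABC/- → run D
t=8: L0/L1/L2 = F/ABCD/- → run F
t=9: L0/L1/L2 = F/ABCD/- → run F
t=10: L0/L1/L2 = -/ABCDF/- → run A
t=11: L0/L1/L2 = -/ABCDF/- → run A
t=12: L0/L1/L2 = -/ABCDF/- → run A
t=13: L0/L1/L2 = -/ABCDF/- → run A
t=14: L0/L1/L2 = -/BCDF/A → run B
t=15: L0/L1/L2 = -/BCDF/A → run B
t=16: L0/L1/L2 = -/BCDF/A → run B
t=17: L0/L1/L2 = -/BCDF/A → run B
t=18: L0/L1/L2 = -/CDF/AB → run C
t=19: L0/L1/L2 = -/CDF/AB → run C
t=20: L0/L1/L2 = -/CDF/AB → run C
t=21: L0/L1/L2 = -/CDF/AB → run C
t=22: L0/L1/L2 = -/DF/ABC → run D
t=23: L0/L1/L2 = -/DF/ABC → run D
t=24: L0/L1/L2 = -/DF/ABC → run D
t=25: L0/L1/L2 = -/DF/ABC → run D
t=26: L0/L1/L2 = -/F/ABCD → run F
t=27: L0/L1/L2 = -/F/ABCD → run F
t=28: L0/L1/L2 = -/F/ABCD → run F
t=29: L0/L1/L2 = -/F/ABCD → run F
t=30: L0/L1/L2 = -/-/ABCD → run A
t=31: L0/L1/L2 = -/-/BCD → run B
t=32: L0/L1/L2 = -/-/CD → run C
t=33: L0/L1/L2 = -/-/CD → run C
t=34: L0/L1/L2 = -/-/D → run D
t=35: (idle)
t=36: (idle)
t=37: (idle)
t=38: (idle)

running at tick 8 = F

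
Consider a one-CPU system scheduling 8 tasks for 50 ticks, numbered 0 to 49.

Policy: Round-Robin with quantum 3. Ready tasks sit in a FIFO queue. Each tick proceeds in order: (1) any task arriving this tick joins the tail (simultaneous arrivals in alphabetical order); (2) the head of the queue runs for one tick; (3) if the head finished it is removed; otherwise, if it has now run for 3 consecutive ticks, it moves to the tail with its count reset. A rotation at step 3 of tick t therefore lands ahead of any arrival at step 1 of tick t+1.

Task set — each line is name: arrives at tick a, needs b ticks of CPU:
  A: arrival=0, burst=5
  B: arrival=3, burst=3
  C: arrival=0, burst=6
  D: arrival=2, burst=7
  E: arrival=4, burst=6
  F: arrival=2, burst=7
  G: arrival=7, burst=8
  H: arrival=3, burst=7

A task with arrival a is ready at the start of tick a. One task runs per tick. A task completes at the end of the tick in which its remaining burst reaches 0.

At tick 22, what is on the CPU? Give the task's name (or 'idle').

t=0: queue=[A,C] q_used=0 → run A
t=1: queue=[A,C] q_used=1 → run A
t=2: queue=[A,C,D,F] q_used=2 → run A
t=3: queue=[C,D,F,A,B,H] q_used=0 → run C
t=4: queue=[C,D,F,A,B,H,E] q_used=1 → run C
t=5: queue=[C,D,F,A,B,H,E] q_used=2 → run C
t=6: queue=[D,F,A,B,H,E,C] q_used=0 → run D
t=7: queue=[D,F,A,B,H,E,C,G] q_used=1 → run D
t=8: queue=[D,F,A,B,H,E,C,G] q_used=2 → run D
t=9: queue=[F,A,B,H,E,C,G,D] q_used=0 → run F
t=10: queue=[F,A,B,H,E,C,G,D] q_used=1 → run F
t=11: queue=[F,A,B,H,E,C,G,D] q_used=2 → run F
t=12: queue=[A,B,H,E,C,G,D,F] q_used=0 → run A
t=13: queue=[A,B,H,E,C,G,D,F] q_used=1 → run A
t=14: queue=[B,H,E,C,G,D,F] q_used=0 → run B
t=15: queue=[B,H,E,C,G,D,F] q_used=1 → run B
t=16: queue=[B,H,E,C,G,D,F] q_used=2 → run B
t=17: queue=[H,E,C,G,D,F] q_used=0 → run H
t=18: queue=[H,E,C,G,D,F] q_used=1 → run H
t=19: queue=[H,E,C,G,D,F] q_used=2 → run H
t=20: queue=[E,C,G,D,F,H] q_used=0 → run E
t=21: queue=[E,C,G,D,F,H] q_used=1 → run E
t=22: queue=[E,C,G,D,F,H] q_used=2 → run E
t=23: queue=[C,G,D,F,H,E] q_used=0 → run C
t=24: queue=[C,G,D,F,H,E] q_used=1 → run C
t=25: queue=[C,G,D,F,H,E] q_used=2 → run C
t=26: queue=[G,D,F,H,E] q_used=0 → run G
t=27: queue=[G,D,F,H,E] q_used=1 → run G
t=28: queue=[G,D,F,H,E] q_used=2 → run G
t=29: queue=[D,F,H,E,G] q_used=0 → run D
t=30: queue=[D,F,H,E,G] q_used=1 → run D
t=31: queue=[D,F,H,E,G] q_used=2 → run D
t=32: queue=[F,H,E,G,D] q_used=0 → run F
t=33: queue=[F,H,E,G,D] q_used=1 → run F
t=34: queue=[F,H,E,G,D] q_used=2 → run F
t=35: queue=[H,E,G,D,F] q_used=0 → run H
t=36: queue=[H,E,G,D,F] q_used=1 → run H
t=37: queue=[H,E,G,D,F] q_used=2 → run H
t=38: queue=[E,G,D,F,H] q_used=0 → run E
t=39: queue=[E,G,D,F,H] q_used=1 → run E
t=40: queue=[E,G,D,F,H] q_used=2 → run E
t=41: queue=[G,D,F,H] q_used=0 → run G
t=42: queue=[G,D,F,H] q_used=1 → run G
t=43: queue=[G,D,F,H] q_used=2 → run G
t=44: queue=[D,F,H,G] q_used=0 → run D
t=45: queue=[F,H,G] q_used=0 → run F
t=46: queue=[H,G] q_used=0 → run H
t=47: queue=[G] q_used=0 → run G
t=48: queue=[G] q_used=1 → run G
t=49: (idle)

running at tick 22 = E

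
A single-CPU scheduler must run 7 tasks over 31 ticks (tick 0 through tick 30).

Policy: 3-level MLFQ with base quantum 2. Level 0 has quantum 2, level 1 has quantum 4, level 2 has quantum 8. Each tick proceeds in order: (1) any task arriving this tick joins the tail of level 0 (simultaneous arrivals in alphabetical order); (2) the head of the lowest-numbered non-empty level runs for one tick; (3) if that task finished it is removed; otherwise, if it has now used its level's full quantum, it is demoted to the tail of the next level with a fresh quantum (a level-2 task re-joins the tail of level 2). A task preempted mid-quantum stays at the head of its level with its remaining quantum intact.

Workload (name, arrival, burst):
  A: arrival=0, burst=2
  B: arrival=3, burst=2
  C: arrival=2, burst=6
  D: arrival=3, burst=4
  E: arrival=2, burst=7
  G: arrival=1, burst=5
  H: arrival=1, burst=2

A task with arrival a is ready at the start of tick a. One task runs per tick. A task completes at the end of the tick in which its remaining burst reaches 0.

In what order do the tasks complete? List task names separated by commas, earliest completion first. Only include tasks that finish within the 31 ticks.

completion order = A, H, B, G, C, D, E

t=0: L0/L1/L2 = A/-/- → run A
t=1: L0/L1/L2 = AGH/-/- → run A
t=2: L0/L1/L2 = GHCE/-/- → run G
t=3: L0/L1/L2 = GHCEBD/-/- → run G
t=4: L0/L1/L2 = HCEBD/G/- → run H
t=5: L0/L1/L2 = HCEBD/G/- → run H
t=6: L0/L1/L2 = CEBD/G/- → run C
t=7: L0/L1/L2 = CEBD/G/- → run C
t=8: L0/L1/L2 = EBD/GC/- → run E
t=9: L0/L1/L2 = EBD/GC/- → run E
t=10: L0/L1/L2 = BD/GCE/- → run B
t=11: L0/L1/L2 = BD/GCE/- → run B
t=12: L0/L1/L2 = D/GCE/- → run D
t=13: L0/L1/L2 = D/GCE/- → run D
t=14: L0/L1/L2 = -/GCED/- → run G
t=15: L0/L1/L2 = -/GCED/- → run G
t=16: L0/L1/L2 = -/GCED/- → run G
t=17: L0/L1/L2 = -/CED/- → run C
t=18: L0/L1/L2 = -/CED/- → run C
t=19: L0/L1/L2 = -/CED/- → run C
t=20: L0/L1/L2 = -/CED/- → run C
t=21: L0/L1/L2 = -/ED/- → run E
t=22: L0/L1/L2 = -/ED/- → run E
t=23: L0/L1/L2 = -/ED/- → run E
t=24: L0/L1/L2 = -/ED/- → run E
t=25: L0/L1/L2 = -/D/E → run D
t=26: L0/L1/L2 = -/D/E → run D
t=27: L0/L1/L2 = -/-/E → run E
t=28: (idle)
t=29: (idle)
t=30: (idle)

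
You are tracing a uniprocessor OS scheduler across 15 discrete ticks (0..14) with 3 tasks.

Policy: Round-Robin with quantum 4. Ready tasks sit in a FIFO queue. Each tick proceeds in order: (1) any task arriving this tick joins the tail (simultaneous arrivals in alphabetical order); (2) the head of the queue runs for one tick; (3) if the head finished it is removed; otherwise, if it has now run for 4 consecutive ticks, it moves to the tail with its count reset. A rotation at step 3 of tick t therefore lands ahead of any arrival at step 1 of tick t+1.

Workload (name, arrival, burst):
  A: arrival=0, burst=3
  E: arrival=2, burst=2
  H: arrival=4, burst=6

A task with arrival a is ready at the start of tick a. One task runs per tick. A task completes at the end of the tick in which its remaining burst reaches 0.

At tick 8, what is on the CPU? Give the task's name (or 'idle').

t=0: queue=[A] q_used=0 → run A
t=1: queue=[A] q_used=1 → run A
t=2: queue=[A,E] q_used=2 → run A
t=3: queue=[E] q_used=0 → run E
t=4: queue=[E,H] q_used=1 → run E
t=5: queue=[H] q_used=0 → run H
t=6: queue=[H] q_used=1 → run H
t=7: queue=[H] q_used=2 → run H
t=8: queue=[H] q_used=3 → run H
t=9: queue=[H] q_used=0 → run H
t=10: queue=[H] q_used=1 → run H
t=11: (idle)
t=12: (idle)
t=13: (idle)
t=14: (idle)

running at tick 8 = H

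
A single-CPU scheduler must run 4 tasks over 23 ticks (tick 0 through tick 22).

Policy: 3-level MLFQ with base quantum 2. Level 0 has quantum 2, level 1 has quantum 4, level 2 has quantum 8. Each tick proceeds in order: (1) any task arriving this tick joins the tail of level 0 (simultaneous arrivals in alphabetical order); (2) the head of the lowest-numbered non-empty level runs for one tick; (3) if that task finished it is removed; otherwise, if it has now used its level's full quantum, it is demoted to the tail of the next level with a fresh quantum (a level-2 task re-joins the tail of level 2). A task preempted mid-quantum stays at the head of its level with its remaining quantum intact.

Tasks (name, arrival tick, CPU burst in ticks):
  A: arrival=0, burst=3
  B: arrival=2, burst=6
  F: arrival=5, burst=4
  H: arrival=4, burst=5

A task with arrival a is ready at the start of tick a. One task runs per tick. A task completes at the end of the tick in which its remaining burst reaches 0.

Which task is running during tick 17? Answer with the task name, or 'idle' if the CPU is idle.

running at tick 17 = F

t=0: L0/L1/L2 = A/-/- → run A
t=1: L0/L1/L2 = A/-/- → run A
t=2: L0/L1/L2 = B/A/- → run B
t=3: L0/L1/L2 = B/A/- → run B
t=4: L0/L1/L2 = H/AB/- → run H
t=5: L0/L1/L2 = HF/AB/- → run H
t=6: L0/L1/L2 = F/ABH/- → run F
t=7: L0/L1/L2 = F/ABH/- → run F
t=8: L0/L1/L2 = -/ABHF/- → run A
t=9: L0/L1/L2 = -/BHF/- → run B
t=10: L0/L1/L2 = -/BHF/- → run B
t=11: L0/L1/L2 = -/BHF/- → run B
t=12: L0/L1/L2 = -/BHF/- → run B
t=13: L0/L1/L2 = -/HF/- → run H
t=14: L0/L1/L2 = -/HF/- → run H
t=15: L0/L1/L2 = -/HF/- → run H
t=16: L0/L1/L2 = -/F/- → run F
t=17: L0/L1/L2 = -/F/- → run F
t=18: (idle)
t=19: (idle)
t=20: (idle)
t=21: (idle)
t=22: (idle)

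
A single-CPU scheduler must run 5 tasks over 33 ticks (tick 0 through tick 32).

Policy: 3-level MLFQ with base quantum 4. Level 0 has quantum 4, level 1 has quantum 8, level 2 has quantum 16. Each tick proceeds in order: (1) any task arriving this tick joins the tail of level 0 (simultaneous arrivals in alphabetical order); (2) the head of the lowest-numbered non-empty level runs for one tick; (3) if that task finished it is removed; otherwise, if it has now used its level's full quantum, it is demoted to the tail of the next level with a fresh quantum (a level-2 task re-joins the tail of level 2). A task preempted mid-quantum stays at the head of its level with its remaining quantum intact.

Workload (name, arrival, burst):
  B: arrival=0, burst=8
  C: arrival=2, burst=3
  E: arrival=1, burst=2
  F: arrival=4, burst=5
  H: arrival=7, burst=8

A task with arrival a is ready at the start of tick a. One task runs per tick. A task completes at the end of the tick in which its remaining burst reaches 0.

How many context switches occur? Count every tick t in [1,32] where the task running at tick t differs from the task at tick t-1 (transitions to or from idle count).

t=0: L0/L1/L2 = B/-/- → run B
t=1: L0/L1/L2 = BE/-/- → run B
t=2: L0/L1/L2 = BEC/-/- → run B
t=3: L0/L1/L2 = BEC/-/- → run B
t=4: L0/L1/L2 = ECF/B/- → run E
t=5: L0/L1/L2 = ECF/B/- → run E
t=6: L0/L1/L2 = CF/B/- → run C
t=7: L0/L1/L2 = CFH/B/- → run C
t=8: L0/L1/L2 = CFH/B/- → run C
t=9: L0/L1/L2 = FH/B/- → run F
t=10: L0/L1/L2 = FH/B/- → run F
t=11: L0/L1/L2 = FH/B/- → run F
t=12: L0/L1/L2 = FH/B/- → run F
t=13: L0/L1/L2 = H/BF/- → run H
t=14: L0/L1/L2 = H/BF/- → run H
t=15: L0/L1/L2 = H/BF/- → run H
t=16: L0/L1/L2 = H/BF/- → run H
t=17: L0/L1/L2 = -/BFH/- → run B
t=18: L0/L1/L2 = -/BFH/- → run B
t=19: L0/L1/L2 = -/BFH/- → run B
t=20: L0/L1/L2 = -/BFH/- → run B
t=21: L0/L1/L2 = -/FH/- → run F
t=22: L0/L1/L2 = -/H/- → run H
t=23: L0/L1/L2 = -/H/- → run H
t=24: L0/L1/L2 = -/H/- → run H
t=25: L0/L1/L2 = -/H/- → run H
t=26: (idle)
t=27: (idle)
t=28: (idle)
t=29: (idle)
t=30: (idle)
t=31: (idle)
t=32: (idle)

context switches = 8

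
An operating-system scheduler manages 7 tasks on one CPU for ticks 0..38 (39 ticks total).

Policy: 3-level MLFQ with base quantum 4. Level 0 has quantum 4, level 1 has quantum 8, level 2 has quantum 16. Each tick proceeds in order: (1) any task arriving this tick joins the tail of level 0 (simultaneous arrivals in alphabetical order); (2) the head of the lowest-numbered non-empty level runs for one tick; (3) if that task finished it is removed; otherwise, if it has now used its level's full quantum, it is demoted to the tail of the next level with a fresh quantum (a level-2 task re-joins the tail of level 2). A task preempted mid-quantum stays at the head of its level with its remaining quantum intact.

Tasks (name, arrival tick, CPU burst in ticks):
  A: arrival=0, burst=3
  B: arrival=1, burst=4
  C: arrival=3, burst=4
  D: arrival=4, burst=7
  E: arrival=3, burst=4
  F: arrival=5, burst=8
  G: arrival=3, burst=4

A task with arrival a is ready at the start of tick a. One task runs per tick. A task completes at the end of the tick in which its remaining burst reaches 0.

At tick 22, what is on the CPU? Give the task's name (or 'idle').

t=0: L0/L1/L2 = A/-/- → run A
t=1: L0/L1/L2 = AB/-/- → run A
t=2: L0/L1/L2 = AB/-/- → run A
t=3: L0/L1/L2 = BCEG/-/- → run B
t=4: L0/L1/L2 = BCEGD/-/- → run B
t=5: L0/L1/L2 = BCEGDF/-/- → run B
t=6: L0/L1/L2 = BCEGDF/-/- → run B
t=7: L0/L1/L2 = CEGDF/-/- → run C
t=8: L0/L1/L2 = CEGDF/-/- → run C
t=9: L0/L1/L2 = CEGDF/-/- → run C
t=10: L0/L1/L2 = CEGDF/-/- → run C
t=11: L0/L1/L2 = EGDF/-/- → run E
t=12: L0/L1/L2 = EGDF/-/- → run E
t=13: L0/L1/L2 = EGDF/-/- → run E
t=14: L0/L1/L2 = EGDF/-/- → run E
t=15: L0/L1/L2 = GDF/-/- → run G
t=16: L0/L1/L2 = GDF/-/- → run G
t=17: L0/L1/L2 = GDF/-/- → run G
t=18: L0/L1/L2 = GDF/-/- → run G
t=19: L0/L1/L2 = DF/-/- → run D
t=20: L0/L1/L2 = DF/-/- → run D
t=21: L0/L1/L2 = DF/-/- → run D
t=22: L0/L1/L2 = DF/-/- → run D
t=23: L0/L1/L2 = F/D/- → run F
t=24: L0/L1/L2 = F/D/- → run F
t=25: L0/L1/L2 = F/D/- → run F
t=26: L0/L1/L2 = F/D/- → run F
t=27: L0/L1/L2 = -/DF/- → run D
t=28: L0/L1/L2 = -/DF/- → run D
t=29: L0/L1/L2 = -/DF/- → run D
t=30: L0/L1/L2 = -/F/- → run F
t=31: L0/L1/L2 = -/F/- → run F
t=32: L0/L1/L2 = -/F/- → run F
t=33: L0/L1/L2 = -/F/- → run F
t=34: (idle)
t=35: (idle)
t=36: (idle)
t=37: (idle)
t=38: (idle)

running at tick 22 = D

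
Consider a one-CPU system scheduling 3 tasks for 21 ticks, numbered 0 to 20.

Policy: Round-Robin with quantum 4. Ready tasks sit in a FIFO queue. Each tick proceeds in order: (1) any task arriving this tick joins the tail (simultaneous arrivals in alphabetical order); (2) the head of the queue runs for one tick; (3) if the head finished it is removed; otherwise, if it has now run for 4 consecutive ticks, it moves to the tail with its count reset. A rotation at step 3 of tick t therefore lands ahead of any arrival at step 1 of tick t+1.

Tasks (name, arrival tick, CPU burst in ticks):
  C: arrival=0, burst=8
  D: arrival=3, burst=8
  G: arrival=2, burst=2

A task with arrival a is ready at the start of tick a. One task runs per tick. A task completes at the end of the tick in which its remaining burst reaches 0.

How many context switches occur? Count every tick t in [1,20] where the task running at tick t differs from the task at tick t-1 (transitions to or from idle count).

context switches = 5

t=0: queue=[C] q_used=0 → run C
t=1: queue=[C] q_used=1 → run C
t=2: queue=[C,G] q_used=2 → run C
t=3: queue=[C,G,D] q_used=3 → run C
t=4: queue=[G,D,C] q_used=0 → run G
t=5: queue=[G,D,C] q_used=1 → run G
t=6: queue=[D,C] q_used=0 → run D
t=7: queue=[D,C] q_used=1 → run D
t=8: queue=[D,C] q_used=2 → run D
t=9: queue=[D,C] q_used=3 → run D
t=10: queue=[C,D] q_used=0 → run C
t=11: queue=[C,D] q_used=1 → run C
t=12: queue=[C,D] q_used=2 → run C
t=13: queue=[C,D] q_used=3 → run C
t=14: queue=[D] q_used=0 → run D
t=15: queue=[D] q_used=1 → run D
t=16: queue=[D] q_used=2 → run D
t=17: queue=[D] q_used=3 → run D
t=18: (idle)
t=19: (idle)
t=20: (idle)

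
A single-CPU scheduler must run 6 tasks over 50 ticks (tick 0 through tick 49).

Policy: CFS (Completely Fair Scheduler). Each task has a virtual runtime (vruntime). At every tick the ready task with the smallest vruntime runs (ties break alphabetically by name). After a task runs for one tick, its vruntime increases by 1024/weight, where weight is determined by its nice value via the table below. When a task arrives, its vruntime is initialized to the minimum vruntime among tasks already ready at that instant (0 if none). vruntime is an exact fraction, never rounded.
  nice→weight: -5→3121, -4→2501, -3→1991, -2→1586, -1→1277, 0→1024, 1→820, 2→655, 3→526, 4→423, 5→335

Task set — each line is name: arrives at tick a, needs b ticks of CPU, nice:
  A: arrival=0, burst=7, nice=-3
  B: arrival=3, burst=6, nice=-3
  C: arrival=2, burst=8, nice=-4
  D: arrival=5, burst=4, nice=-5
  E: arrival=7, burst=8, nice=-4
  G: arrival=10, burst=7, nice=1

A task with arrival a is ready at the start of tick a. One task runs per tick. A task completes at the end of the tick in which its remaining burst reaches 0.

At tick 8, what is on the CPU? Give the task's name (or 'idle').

running at tick 8 = B

t=0: vr[A=0] → run A
t=1: vr[A=1024/1991] → run A
t=2: vr[A=2048/1991 C=2048/1991] → run A
t=3: vr[A=3072/1991 B=2048/1991 C=2048/1991] → run B
t=4: vr[A=3072/1991 B=3072/1991 C=2048/1991] → run C
t=5: vr[A=3072/1991 B=3072/1991 C=7160832/4979491 D=7160832/4979491] → run C
t=6: vr[A=3072/1991 B=3072/1991 C=9199616/4979491 D=7160832/4979491] → run D
t=7: vr[A=3072/1991 B=3072/1991 C=9199616/4979491 D=27447955456/15540991411 E=3072/1991] → run A
t=8: vr[A=4096/1991 B=3072/1991 C=9199616/4979491 D=27447955456/15540991411 E=3072/1991] → run B
t=9: vr[A=4096/1991 B=4096/1991 C=9199616/4979491 D=27447955456/15540991411 E=3072/1991] → run E
t=10: vr[A=4096/1991 B=4096/1991 C=9199616/4979491 D=27447955456/15540991411 E=9721856/4979491 G=27447955456/15540991411] → run D
t=11: vr[A=4096/1991 B=4096/1991 C=9199616/4979491 D=32546954240/15540991411 E=9721856/4979491 G=27447955456/15540991411] → run G
t=12: vr[A=4096/1991 B=4096/1991 C=9199616/4979491 D=32546954240/15540991411 E=9721856/4979491 G=234276211456/77704957055] → run C
t=13: vr[A=4096/1991 B=4096/1991 C=11238400/4979491 D=32546954240/15540991411 E=9721856/4979491 G=234276211456/77704957055] → run E
t=14: vr[A=4096/1991 B=4096/1991 C=11238400/4979491 D=32546954240/15540991411 E=11760640/4979491 G=234276211456/77704957055] → run A
t=15: vr[A=5120/1991 B=4096/1991 C=11238400/4979491 D=32546954240/15540991411 E=11760640/4979491 G=234276211456/77704957055] → run B
t=16: vr[A=5120/1991 B=5120/1991 C=11238400/4979491 D=32546954240/15540991411 E=11760640/4979491 G=234276211456/77704957055] → run D
t=17: vr[A=5120/1991 B=5120/1991 C=11238400/4979491 D=37645953024/15540991411 E=11760640/4979491 G=234276211456/77704957055] → run C
t=18: vr[A=5120/1991 B=5120/1991 C=13277184/4979491 D=37645953024/15540991411 E=11760640/4979491 G=234276211456/77704957055] → run E
t=19: vr[A=5120/1991 B=5120/1991 C=13277184/4979491 D=37645953024/15540991411 E=13799424/4979491 G=234276211456/77704957055] → run D
t=20: vr[A=5120/1991 B=5120/1991 C=13277184/4979491 E=13799424/4979491 G=234276211456/77704957055] → run A
t=21: vr[A=6144/1991 B=5120/1991 C=13277184/4979491 E=13799424/4979491 G=234276211456/77704957055] → run B
t=22: vr[A=6144/1991 B=6144/1991 C=13277184/4979491 E=13799424/4979491 G=234276211456/77704957055] → run C
t=23: vr[A=6144/1991 B=6144/1991 C=15315968/4979491 E=13799424/4979491 G=234276211456/77704957055] → run E
t=24: vr[A=6144/1991 B=6144/1991 C=15315968/4979491 E=15838208/4979491 G=234276211456/77704957055] → run G
t=25: vr[A=6144/1991 B=6144/1991 C=15315968/4979491 E=15838208/4979491 G=331312645632/77704957055] → run C
t=26: vr[A=6144/1991 B=6144/1991 C=17354752/4979491 E=15838208/4979491 G=331312645632/77704957055] → run A
t=27: vr[B=6144/1991 C=17354752/4979491 E=15838208/4979491 G=331312645632/77704957055] → run B
t=28: vr[B=7168/1991 C=17354752/4979491 E=15838208/4979491 G=331312645632/77704957055] → run E
t=29: vr[B=7168/1991 C=17354752/4979491 E=17876992/4979491 G=331312645632/77704957055] → run C
t=30: vr[B=7168/1991 C=19393536/4979491 E=17876992/4979491 G=331312645632/77704957055] → run E
t=31: vr[B=7168/1991 C=19393536/4979491 E=19915776/4979491 G=331312645632/77704957055] → run B
t=32: vr[C=19393536/4979491 E=19915776/4979491 G=331312645632/77704957055] → run C
t=33: vr[E=19915776/4979491 G=331312645632/77704957055] → run E
t=34: vr[E=21954560/4979491 G=331312645632/77704957055] → run G
t=35: vr[E=21954560/4979491 G=428349079808/77704957055] → run E
t=36: vr[G=428349079808/77704957055] → run G
t=37: vr[G=525385513984/77704957055] → run G
t=38: vr[G=124484389632/15540991411] → run G
t=39: vr[G=719458382336/77704957055] → run G
t=40: (idle)
t=41: (idle)
t=42: (idle)
t=43: (idle)
t=44: (idle)
t=45: (idle)
t=46: (idle)
t=47: (idle)
t=48: (idle)
t=49: (idle)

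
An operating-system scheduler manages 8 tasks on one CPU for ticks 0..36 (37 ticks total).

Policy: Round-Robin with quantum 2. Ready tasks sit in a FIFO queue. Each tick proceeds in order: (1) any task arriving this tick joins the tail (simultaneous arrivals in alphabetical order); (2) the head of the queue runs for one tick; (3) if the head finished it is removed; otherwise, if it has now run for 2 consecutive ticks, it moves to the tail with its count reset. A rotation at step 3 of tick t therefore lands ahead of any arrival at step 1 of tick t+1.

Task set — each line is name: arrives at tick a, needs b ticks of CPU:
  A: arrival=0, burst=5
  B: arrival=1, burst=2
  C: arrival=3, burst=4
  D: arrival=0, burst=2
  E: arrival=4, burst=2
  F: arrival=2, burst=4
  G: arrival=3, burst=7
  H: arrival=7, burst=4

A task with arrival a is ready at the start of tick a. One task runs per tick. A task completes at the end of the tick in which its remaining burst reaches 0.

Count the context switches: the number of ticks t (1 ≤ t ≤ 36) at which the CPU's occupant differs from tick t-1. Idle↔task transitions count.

context switches = 15

t=0: queue=[A,D] q_used=0 → run A
t=1: queue=[A,D,B] q_used=1 → run A
t=2: queue=[D,B,A,F] q_used=0 → run D
t=3: queue=[D,B,A,F,C,G] q_used=1 → run D
t=4: queue=[B,A,F,C,G,E] q_used=0 → run B
t=5: queue=[B,A,F,C,G,E] q_used=1 → run B
t=6: queue=[A,F,C,G,E] q_used=0 → run A
t=7: queue=[A,F,C,G,E,H] q_used=1 → run A
t=8: queue=[F,C,G,E,H,A] q_used=0 → run F
t=9: queue=[F,C,G,E,H,A] q_used=1 → run F
t=10: queue=[C,G,E,H,A,F] q_used=0 → run C
t=11: queue=[C,G,E,H,A,F] q_used=1 → run C
t=12: queue=[G,E,H,A,F,C] q_used=0 → run G
t=13: queue=[G,E,H,A,F,C] q_used=1 → run G
t=14: queue=[E,H,A,F,C,G] q_used=0 → run E
t=15: queue=[E,H,A,F,C,G] q_used=1 → run E
t=16: queue=[H,A,F,C,G] q_used=0 → run H
t=17: queue=[H,A,F,C,G] q_used=1 → run H
t=18: queue=[A,F,C,G,H] q_used=0 → run A
t=19: queue=[F,C,G,H] q_used=0 → run F
t=20: queue=[F,C,G,H] q_used=1 → run F
t=21: queue=[C,G,H] q_used=0 → run C
t=22: queue=[C,G,H] q_used=1 → run C
t=23: queue=[G,H] q_used=0 → run G
t=24: queue=[G,H] q_used=1 → run G
t=25: queue=[H,G] q_used=0 → run H
t=26: queue=[H,G] q_used=1 → run H
t=27: queue=[G] q_used=0 → run G
t=28: queue=[G] q_used=1 → run G
t=29: queue=[G] q_used=0 → run G
t=30: (idle)
t=31: (idle)
t=32: (idle)
t=33: (idle)
t=34: (idle)
t=35: (idle)
t=36: (idle)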